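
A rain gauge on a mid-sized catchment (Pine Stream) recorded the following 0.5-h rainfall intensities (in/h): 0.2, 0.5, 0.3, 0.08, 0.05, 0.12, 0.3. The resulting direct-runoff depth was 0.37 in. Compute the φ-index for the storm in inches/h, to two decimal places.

Only the 4 blocks with intensity above φ contribute runoff: 0.2, 0.5, 0.3, 0.3 in/h.
Σ(I−φ)·Δt = d  ⇒  (0.2+0.5+0.3+0.3 − 4φ)·0.5 = 0.37
φ = (1.300 − 0.37/0.5) / 4 = 0.14 in/h.

φ ≈ 0.14 in/h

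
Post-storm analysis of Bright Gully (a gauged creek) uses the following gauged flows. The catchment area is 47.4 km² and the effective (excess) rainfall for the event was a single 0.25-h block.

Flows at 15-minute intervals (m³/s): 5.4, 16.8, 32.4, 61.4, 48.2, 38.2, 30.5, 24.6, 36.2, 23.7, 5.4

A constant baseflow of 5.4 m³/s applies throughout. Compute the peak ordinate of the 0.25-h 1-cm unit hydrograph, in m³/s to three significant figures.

U_p ≈ 112 m³/s

Direct runoff: 0.0, 11.4, 27.0, 56.0, 42.8, 32.8, 25.1, 19.2, 30.8, 18.3, 0.0 m³/s; ΣQ_DR = 263.4 m³/s, peak = 56.0 m³/s.
Runoff depth d = ΣQ_DR·Δt / A = 263.4 × 900 / (47.4 km²) = 5.001 mm.
The 1-cm UH is the DRH scaled by (10 mm)/d, so U_p = 56.0 × 10/5.001 = 112 m³/s.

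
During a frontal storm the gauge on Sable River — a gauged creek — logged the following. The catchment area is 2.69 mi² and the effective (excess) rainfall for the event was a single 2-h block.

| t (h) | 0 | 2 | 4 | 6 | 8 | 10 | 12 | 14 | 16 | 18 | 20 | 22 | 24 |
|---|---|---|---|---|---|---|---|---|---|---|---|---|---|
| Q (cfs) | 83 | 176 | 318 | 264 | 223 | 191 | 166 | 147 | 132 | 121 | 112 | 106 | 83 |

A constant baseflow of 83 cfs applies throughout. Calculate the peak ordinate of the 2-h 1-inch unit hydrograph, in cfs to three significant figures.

U_p ≈ 196 cfs

Direct runoff: 0.0, 93.0, 235.0, 181.0, 140.0, 108.0, 83.0, 64.0, 49.0, 38.0, 29.0, 23.0, 0.0 cfs; ΣQ_DR = 1043 cfs, peak = 235.0 cfs.
Runoff depth d = ΣQ_DR·Δt / A = 1043 × 7200 / (2.69 mi²) = 1.202 in.
The 1-inch UH is the DRH scaled by (1 in)/d, so U_p = 235.0 × 1/1.202 = 196 cfs.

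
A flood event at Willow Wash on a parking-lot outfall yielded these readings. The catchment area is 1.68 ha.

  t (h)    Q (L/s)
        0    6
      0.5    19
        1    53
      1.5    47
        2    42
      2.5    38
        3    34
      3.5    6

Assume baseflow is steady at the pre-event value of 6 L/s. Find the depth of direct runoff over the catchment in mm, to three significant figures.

d ≈ 21.1 mm

Direct runoff: 0.0, 13.0, 47.0, 41.0, 36.0, 32.0, 28.0, 0.0 L/s; ΣQ_DR = 197.0 L/s.
V = ΣQ_DR · Δt = 197.0 × 1800 s = 3.546 × 10^5 L.
Over A = 1.68 ha, depth = V / A = 21.1 mm.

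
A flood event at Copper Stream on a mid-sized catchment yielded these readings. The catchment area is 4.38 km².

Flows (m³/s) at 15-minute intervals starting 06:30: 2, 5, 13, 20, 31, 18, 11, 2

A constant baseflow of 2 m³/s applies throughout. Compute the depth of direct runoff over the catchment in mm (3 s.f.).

Direct runoff: 0.0, 3.0, 11.0, 18.0, 29.0, 16.0, 9.0, 0.0 m³/s; ΣQ_DR = 86.00 m³/s.
V = ΣQ_DR · Δt = 86.00 × 900 s = 77400 m³.
Over A = 4.38 km², depth = V / A = 17.7 mm.

d ≈ 17.7 mm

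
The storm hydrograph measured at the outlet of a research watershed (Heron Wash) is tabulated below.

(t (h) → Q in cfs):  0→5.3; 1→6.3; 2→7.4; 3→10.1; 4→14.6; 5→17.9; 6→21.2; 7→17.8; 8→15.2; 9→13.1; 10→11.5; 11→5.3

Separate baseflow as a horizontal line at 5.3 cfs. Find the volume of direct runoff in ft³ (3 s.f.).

V ≈ 2.96 × 10^5 ft³

Direct-runoff ordinates (Q − Q_b): 0.0, 1.0, 2.1, 4.8, 9.3, 12.6, 15.9, 12.5, 9.9, 7.8, 6.2, 0.0 cfs.
ΣQ_DR = 82.10 cfs.
With Δt = 1 h = 3600 s, V = ΣQ_DR · Δt = 82.10 × 3600 = 2.96 × 10^5 ft³.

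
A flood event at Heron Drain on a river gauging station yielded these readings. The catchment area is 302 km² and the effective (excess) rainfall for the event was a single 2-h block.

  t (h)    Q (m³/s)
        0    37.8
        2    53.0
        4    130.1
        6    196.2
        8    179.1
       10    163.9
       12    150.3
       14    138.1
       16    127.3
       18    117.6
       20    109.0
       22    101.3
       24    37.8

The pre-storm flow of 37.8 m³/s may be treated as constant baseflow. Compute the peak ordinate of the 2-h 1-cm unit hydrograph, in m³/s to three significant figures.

U_p ≈ 63.3 m³/s

Direct runoff: 0.0, 15.2, 92.3, 158.4, 141.3, 126.1, 112.5, 100.3, 89.5, 79.8, 71.2, 63.5, 0.0 m³/s; ΣQ_DR = 1050 m³/s, peak = 158.4 m³/s.
Runoff depth d = ΣQ_DR·Δt / A = 1050 × 7200 / (302 km²) = 25.04 mm.
The 1-cm UH is the DRH scaled by (10 mm)/d, so U_p = 158.4 × 10/25.04 = 63.3 m³/s.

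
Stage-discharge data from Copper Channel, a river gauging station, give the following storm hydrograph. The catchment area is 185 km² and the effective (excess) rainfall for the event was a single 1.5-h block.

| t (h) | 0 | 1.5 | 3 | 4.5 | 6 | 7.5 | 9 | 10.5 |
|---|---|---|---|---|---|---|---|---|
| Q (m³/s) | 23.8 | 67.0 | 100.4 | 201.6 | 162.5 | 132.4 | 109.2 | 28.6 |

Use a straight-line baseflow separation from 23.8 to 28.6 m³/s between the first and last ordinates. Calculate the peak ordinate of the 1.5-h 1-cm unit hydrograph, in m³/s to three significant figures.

Direct runoff: 0.00, 42.51, 75.23, 175.74, 135.96, 105.17, 81.29, 0.00 m³/s; ΣQ_DR = 615.9 m³/s, peak = 175.74 m³/s.
Runoff depth d = ΣQ_DR·Δt / A = 615.9 × 5400 / (185 km²) = 17.98 mm.
The 1-cm UH is the DRH scaled by (10 mm)/d, so U_p = 175.74 × 10/17.98 = 97.8 m³/s.

U_p ≈ 97.8 m³/s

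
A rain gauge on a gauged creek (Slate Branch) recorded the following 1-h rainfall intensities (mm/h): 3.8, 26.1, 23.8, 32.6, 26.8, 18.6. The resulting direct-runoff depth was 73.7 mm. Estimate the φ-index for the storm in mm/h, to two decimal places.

φ ≈ 10.84 mm/h

Only the 5 blocks with intensity above φ contribute runoff: 26.1, 23.8, 32.6, 26.8, 18.6 mm/h.
Σ(I−φ)·Δt = d  ⇒  (26.1+23.8+32.6+26.8+18.6 − 5φ)·1 = 73.7
φ = (127.9 − 73.7/1) / 5 = 10.84 mm/h.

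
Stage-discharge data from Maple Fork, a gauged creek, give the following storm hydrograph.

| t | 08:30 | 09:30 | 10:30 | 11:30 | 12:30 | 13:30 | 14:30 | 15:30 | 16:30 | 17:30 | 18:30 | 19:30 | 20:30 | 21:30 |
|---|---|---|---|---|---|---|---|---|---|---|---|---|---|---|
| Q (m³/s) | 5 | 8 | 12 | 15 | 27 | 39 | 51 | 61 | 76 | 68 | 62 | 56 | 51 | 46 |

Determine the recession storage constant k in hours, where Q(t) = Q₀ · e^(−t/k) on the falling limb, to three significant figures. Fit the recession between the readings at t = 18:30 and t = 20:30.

On the falling limb, Q drops from 62 to 51 m³/s between t = 18:30 and t = 20:30 (Δt = 2 h).
k = −Δt / ln(Q₂/Q₁) = −2 / ln(51/62) = 10.2 h.

k ≈ 10.2 h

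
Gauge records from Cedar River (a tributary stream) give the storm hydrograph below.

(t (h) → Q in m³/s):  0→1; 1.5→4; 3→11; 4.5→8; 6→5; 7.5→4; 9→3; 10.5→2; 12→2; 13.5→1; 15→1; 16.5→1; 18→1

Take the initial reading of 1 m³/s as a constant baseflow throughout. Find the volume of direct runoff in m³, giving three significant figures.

V ≈ 1.67 × 10^5 m³

Direct-runoff ordinates (Q − Q_b): 0.0, 3.0, 10.0, 7.0, 4.0, 3.0, 2.0, 1.0, 1.0, 0.0, 0.0, 0.0, 0.0 m³/s.
ΣQ_DR = 31.00 m³/s.
With Δt = 1.5 h = 5400 s, V = ΣQ_DR · Δt = 31.00 × 5400 = 1.67 × 10^5 m³.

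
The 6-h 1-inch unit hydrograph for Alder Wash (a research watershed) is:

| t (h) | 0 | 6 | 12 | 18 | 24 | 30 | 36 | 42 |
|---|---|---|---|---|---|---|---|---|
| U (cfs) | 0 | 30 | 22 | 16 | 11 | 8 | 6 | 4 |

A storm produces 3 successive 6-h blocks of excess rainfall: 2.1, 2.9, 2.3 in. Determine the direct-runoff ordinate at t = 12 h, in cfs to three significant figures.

By discrete convolution, Q_j = Σ (P_i / 1 in) · U_{j−i}.
At t = 12 h (j=2): Q = (2.1/1)·22 + (2.9/1)·30 + (2.3/1)·0 = 133 cfs.

Q ≈ 133 cfs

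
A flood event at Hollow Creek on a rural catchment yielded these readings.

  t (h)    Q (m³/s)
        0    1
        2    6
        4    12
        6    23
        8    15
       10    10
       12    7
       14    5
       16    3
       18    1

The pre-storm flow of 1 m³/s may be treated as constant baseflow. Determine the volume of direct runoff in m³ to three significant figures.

V ≈ 5.26 × 10^5 m³

Direct-runoff ordinates (Q − Q_b): 0.0, 5.0, 11.0, 22.0, 14.0, 9.0, 6.0, 4.0, 2.0, 0.0 m³/s.
ΣQ_DR = 73.00 m³/s.
With Δt = 2 h = 7200 s, V = ΣQ_DR · Δt = 73.00 × 7200 = 5.26 × 10^5 m³.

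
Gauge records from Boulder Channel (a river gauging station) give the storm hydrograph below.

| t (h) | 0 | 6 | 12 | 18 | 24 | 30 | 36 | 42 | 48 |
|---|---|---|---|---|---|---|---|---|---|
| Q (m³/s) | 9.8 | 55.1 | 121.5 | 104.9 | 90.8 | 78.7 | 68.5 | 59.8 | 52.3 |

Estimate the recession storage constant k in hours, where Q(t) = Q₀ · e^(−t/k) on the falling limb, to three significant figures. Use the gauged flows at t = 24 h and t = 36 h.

k ≈ 42.6 h

On the falling limb, Q drops from 90.8 to 68.5 m³/s between t = 24 h and t = 36 h (Δt = 12 h).
k = −Δt / ln(Q₂/Q₁) = −12 / ln(68.5/90.8) = 42.6 h.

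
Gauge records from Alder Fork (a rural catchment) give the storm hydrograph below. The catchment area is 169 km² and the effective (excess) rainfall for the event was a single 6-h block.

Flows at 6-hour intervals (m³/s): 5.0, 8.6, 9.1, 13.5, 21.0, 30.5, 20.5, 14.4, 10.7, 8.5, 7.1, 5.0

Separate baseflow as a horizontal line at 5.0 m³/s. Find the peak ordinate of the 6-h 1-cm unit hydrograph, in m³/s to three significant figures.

U_p ≈ 21.2 m³/s

Direct runoff: 0.0, 3.6, 4.1, 8.5, 16.0, 25.5, 15.5, 9.4, 5.7, 3.5, 2.1, 0.0 m³/s; ΣQ_DR = 93.90 m³/s, peak = 25.5 m³/s.
Runoff depth d = ΣQ_DR·Δt / A = 93.90 × 21600 / (169 km²) = 12.00 mm.
The 1-cm UH is the DRH scaled by (10 mm)/d, so U_p = 25.5 × 10/12.00 = 21.2 m³/s.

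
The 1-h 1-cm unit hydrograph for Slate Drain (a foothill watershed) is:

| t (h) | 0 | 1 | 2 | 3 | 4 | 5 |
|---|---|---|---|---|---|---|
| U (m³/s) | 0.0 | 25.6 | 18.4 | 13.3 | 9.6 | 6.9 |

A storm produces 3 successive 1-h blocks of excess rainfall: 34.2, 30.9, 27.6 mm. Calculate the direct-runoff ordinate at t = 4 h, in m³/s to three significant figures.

By discrete convolution, Q_j = Σ (P_i / 10 mm) · U_{j−i}.
At t = 4 h (j=4): Q = (34.2/10)·9.6 + (30.9/10)·13.3 + (27.6/10)·18.4 = 125 m³/s.

Q ≈ 125 m³/s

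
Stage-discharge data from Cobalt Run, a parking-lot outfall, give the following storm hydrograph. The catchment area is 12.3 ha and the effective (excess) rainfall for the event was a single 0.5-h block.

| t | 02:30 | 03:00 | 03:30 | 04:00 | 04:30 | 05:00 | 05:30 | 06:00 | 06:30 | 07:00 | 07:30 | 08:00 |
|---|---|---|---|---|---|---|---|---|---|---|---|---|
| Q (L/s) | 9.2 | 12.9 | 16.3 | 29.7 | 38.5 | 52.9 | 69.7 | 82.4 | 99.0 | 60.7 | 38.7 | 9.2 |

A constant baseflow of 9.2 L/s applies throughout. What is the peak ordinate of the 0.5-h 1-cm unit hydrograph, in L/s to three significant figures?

Direct runoff: 0.0, 3.7, 7.1, 20.5, 29.3, 43.7, 60.5, 73.2, 89.8, 51.5, 29.5, 0.0 L/s; ΣQ_DR = 408.8 L/s, peak = 89.8 L/s.
Runoff depth d = ΣQ_DR·Δt / A = 408.8 × 1800 / (12.3 ha) = 5.982 mm.
The 1-cm UH is the DRH scaled by (10 mm)/d, so U_p = 89.8 × 10/5.982 = 150 L/s.

U_p ≈ 150 L/s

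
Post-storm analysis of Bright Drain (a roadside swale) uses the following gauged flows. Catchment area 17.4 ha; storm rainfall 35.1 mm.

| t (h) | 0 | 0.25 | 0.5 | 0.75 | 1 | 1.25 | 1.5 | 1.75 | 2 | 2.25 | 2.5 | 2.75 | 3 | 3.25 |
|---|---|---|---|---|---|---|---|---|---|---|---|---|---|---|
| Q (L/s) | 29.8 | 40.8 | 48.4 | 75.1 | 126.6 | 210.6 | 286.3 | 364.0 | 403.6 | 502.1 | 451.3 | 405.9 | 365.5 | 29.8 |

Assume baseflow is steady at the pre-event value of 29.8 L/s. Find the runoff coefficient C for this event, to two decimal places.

ΣQ_DR = 2923 L/s; V = ΣQ_DR·Δt = 2.630 × 10^6 L.
Runoff depth d = V / A = 15.12 mm.
C = d / P = 15.12 / 35.1 = 0.43.

C ≈ 0.43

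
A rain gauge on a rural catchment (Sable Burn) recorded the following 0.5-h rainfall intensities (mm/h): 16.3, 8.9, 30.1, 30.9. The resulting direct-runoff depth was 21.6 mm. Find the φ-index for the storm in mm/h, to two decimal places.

φ ≈ 11.37 mm/h

Only the 3 blocks with intensity above φ contribute runoff: 16.3, 30.1, 30.9 mm/h.
Σ(I−φ)·Δt = d  ⇒  (16.3+30.1+30.9 − 3φ)·0.5 = 21.6
φ = (77.30 − 21.6/0.5) / 3 = 11.37 mm/h.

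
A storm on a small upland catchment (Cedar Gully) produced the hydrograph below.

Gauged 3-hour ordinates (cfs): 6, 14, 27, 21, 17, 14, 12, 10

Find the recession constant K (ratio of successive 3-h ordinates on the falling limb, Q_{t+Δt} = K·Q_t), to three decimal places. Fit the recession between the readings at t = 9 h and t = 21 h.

K ≈ 0.831

Using the recession-limb readings at t = 9 h and t = 21 h: Q falls from 21 to 10 cfs over 4 intervals.
K = (Q₂/Q₁)^(1/4) = (10/21)^(1/4) = 0.831.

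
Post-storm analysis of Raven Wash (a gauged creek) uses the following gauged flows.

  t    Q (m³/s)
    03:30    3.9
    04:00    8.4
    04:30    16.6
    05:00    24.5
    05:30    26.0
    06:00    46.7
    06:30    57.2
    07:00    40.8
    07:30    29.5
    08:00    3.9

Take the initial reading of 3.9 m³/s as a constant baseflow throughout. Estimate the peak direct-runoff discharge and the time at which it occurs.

Q_p = 53.3 m³/s at t = 06:30

Subtracting baseflow gives direct-runoff ordinates: 0.0, 4.5, 12.7, 20.6, 22.1, 42.8, 53.3, 36.9, 25.6, 0.0 m³/s.
The maximum is 53.3 m³/s, occurring at the reading for t = 06:30.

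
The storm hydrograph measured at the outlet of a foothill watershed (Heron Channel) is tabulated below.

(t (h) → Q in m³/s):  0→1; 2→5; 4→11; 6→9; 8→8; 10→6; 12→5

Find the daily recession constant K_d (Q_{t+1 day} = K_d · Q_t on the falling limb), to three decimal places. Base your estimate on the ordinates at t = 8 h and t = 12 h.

Between t = 8 h and t = 12 h the flow falls from 8 to 5 m³/s over 2×2 h = 4 h.
Per-interval ratio K = (5/8)^(1/2) = 0.7906; K_d = K^(24/2) = 0.060.

K_d ≈ 0.060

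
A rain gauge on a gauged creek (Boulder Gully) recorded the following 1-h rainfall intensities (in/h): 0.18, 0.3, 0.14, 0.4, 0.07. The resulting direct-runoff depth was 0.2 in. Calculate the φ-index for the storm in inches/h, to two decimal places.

φ ≈ 0.25 in/h

Only the 2 blocks with intensity above φ contribute runoff: 0.3, 0.4 in/h.
Σ(I−φ)·Δt = d  ⇒  (0.3+0.4 − 2φ)·1 = 0.2
φ = (0.7000 − 0.2/1) / 2 = 0.25 in/h.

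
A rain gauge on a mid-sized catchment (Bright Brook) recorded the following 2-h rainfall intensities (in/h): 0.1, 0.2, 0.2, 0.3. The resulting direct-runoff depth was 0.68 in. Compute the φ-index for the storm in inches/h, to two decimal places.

Only the 3 blocks with intensity above φ contribute runoff: 0.2, 0.2, 0.3 in/h.
Σ(I−φ)·Δt = d  ⇒  (0.2+0.2+0.3 − 3φ)·2 = 0.68
φ = (0.7000 − 0.68/2) / 3 = 0.12 in/h.

φ ≈ 0.12 in/h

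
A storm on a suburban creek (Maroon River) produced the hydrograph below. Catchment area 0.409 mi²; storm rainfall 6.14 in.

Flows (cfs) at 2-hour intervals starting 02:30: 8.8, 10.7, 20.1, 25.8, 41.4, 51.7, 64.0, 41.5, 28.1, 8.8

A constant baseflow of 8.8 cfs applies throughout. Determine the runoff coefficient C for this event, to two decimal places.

ΣQ_DR = 212.9 cfs; V = ΣQ_DR·Δt = 1.533 × 10^6 ft³.
Runoff depth d = V / A = 1.613 in.
C = d / P = 1.613 / 6.14 = 0.26.

C ≈ 0.26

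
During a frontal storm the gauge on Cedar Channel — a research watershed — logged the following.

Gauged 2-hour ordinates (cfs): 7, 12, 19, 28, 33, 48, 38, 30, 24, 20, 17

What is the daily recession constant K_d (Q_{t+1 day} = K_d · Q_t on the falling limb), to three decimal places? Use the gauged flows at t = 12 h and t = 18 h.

K_d ≈ 0.077

Between t = 12 h and t = 18 h the flow falls from 38 to 20 cfs over 3×2 h = 6 h.
Per-interval ratio K = (20/38)^(1/3) = 0.8074; K_d = K^(24/2) = 0.077.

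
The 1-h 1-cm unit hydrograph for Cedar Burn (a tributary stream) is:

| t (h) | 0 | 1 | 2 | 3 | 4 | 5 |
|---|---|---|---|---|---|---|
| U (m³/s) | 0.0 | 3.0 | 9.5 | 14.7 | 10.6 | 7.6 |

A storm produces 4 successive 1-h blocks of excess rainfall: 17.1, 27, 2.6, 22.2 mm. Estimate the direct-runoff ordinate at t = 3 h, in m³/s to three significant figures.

Q ≈ 51.6 m³/s

By discrete convolution, Q_j = Σ (P_i / 10 mm) · U_{j−i}.
At t = 3 h (j=3): Q = (17.1/10)·14.7 + (27/10)·9.5 + (2.6/10)·3.0 + (22.2/10)·0.0 = 51.6 m³/s.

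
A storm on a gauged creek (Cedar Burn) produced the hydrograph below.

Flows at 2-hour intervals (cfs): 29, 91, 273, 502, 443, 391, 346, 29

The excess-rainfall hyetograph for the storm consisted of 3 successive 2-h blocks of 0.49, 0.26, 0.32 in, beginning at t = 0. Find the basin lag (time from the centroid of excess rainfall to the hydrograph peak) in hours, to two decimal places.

Centroid of excess rainfall: t_c = Σ P_i·t̄_i / ΣP_i = 2.6822 h (block centres at 1, 3, 5 h).
Hydrograph peak occurs at t = 6 h, so basin lag t_L = 6 − 2.6822 = 3.32 h.

t_L ≈ 3.32 h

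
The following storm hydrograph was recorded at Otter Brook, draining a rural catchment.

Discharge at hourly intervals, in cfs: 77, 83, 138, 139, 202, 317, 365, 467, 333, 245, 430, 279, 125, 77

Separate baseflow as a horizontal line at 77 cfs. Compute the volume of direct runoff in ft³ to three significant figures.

V ≈ 7.92 × 10^6 ft³

Direct-runoff ordinates (Q − Q_b): 0.0, 6.0, 61.0, 62.0, 125.0, 240.0, 288.0, 390.0, 256.0, 168.0, 353.0, 202.0, 48.0, 0.0 cfs.
ΣQ_DR = 2199 cfs.
With Δt = 1 h = 3600 s, V = ΣQ_DR · Δt = 2199 × 3600 = 7.92 × 10^6 ft³.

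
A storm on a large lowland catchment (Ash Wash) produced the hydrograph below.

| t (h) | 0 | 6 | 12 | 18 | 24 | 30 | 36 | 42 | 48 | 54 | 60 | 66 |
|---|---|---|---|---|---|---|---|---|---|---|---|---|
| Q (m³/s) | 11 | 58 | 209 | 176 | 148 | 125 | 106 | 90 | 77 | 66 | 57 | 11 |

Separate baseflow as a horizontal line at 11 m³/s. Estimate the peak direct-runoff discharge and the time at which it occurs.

Q_p = 198.0 m³/s at t = 12 h

Subtracting baseflow gives direct-runoff ordinates: 0.0, 47.0, 198.0, 165.0, 137.0, 114.0, 95.0, 79.0, 66.0, 55.0, 46.0, 0.0 m³/s.
The maximum is 198.0 m³/s, occurring at the reading for t = 12 h.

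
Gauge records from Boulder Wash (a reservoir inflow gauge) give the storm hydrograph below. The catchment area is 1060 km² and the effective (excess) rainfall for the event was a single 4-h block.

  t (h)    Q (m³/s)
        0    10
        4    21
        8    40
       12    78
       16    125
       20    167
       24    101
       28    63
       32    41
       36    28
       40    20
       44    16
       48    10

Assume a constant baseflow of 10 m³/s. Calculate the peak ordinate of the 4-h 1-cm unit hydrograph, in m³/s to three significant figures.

Direct runoff: 0.0, 11.0, 30.0, 68.0, 115.0, 157.0, 91.0, 53.0, 31.0, 18.0, 10.0, 6.0, 0.0 m³/s; ΣQ_DR = 590.0 m³/s, peak = 157.0 m³/s.
Runoff depth d = ΣQ_DR·Δt / A = 590.0 × 14400 / (1060 km²) = 8.015 mm.
The 1-cm UH is the DRH scaled by (10 mm)/d, so U_p = 157.0 × 10/8.015 = 196 m³/s.

U_p ≈ 196 m³/s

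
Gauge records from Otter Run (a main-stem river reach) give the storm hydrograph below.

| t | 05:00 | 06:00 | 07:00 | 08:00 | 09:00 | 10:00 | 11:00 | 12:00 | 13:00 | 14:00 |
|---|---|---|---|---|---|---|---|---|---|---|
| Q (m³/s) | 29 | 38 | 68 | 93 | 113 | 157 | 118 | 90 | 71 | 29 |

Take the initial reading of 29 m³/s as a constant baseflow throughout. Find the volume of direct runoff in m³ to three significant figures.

V ≈ 1.86 × 10^6 m³

Direct-runoff ordinates (Q − Q_b): 0.0, 9.0, 39.0, 64.0, 84.0, 128.0, 89.0, 61.0, 42.0, 0.0 m³/s.
ΣQ_DR = 516.0 m³/s.
With Δt = 1 h = 3600 s, V = ΣQ_DR · Δt = 516.0 × 3600 = 1.86 × 10^6 m³.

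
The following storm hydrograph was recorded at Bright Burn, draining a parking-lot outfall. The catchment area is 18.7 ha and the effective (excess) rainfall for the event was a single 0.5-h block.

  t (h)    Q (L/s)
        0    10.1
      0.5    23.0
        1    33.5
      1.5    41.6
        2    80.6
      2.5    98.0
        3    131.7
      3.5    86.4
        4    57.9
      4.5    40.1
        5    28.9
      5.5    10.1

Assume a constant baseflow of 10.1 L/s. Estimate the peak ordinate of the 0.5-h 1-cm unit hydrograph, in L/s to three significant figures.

Direct runoff: 0.0, 12.9, 23.4, 31.5, 70.5, 87.9, 121.6, 76.3, 47.8, 30.0, 18.8, 0.0 L/s; ΣQ_DR = 520.7 L/s, peak = 121.6 L/s.
Runoff depth d = ΣQ_DR·Δt / A = 520.7 × 1800 / (18.7 ha) = 5.012 mm.
The 1-cm UH is the DRH scaled by (10 mm)/d, so U_p = 121.6 × 10/5.012 = 243 L/s.

U_p ≈ 243 L/s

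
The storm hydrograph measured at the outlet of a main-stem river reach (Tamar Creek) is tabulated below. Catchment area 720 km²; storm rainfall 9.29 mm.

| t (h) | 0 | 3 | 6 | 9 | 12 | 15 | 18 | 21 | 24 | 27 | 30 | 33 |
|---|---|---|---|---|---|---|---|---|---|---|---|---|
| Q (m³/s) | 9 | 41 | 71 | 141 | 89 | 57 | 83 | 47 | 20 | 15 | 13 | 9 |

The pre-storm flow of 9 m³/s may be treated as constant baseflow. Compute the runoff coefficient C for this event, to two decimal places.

ΣQ_DR = 487.0 m³/s; V = ΣQ_DR·Δt = 5.260 × 10^6 m³.
Runoff depth d = V / A = 7.305 mm.
C = d / P = 7.305 / 9.29 = 0.79.

C ≈ 0.79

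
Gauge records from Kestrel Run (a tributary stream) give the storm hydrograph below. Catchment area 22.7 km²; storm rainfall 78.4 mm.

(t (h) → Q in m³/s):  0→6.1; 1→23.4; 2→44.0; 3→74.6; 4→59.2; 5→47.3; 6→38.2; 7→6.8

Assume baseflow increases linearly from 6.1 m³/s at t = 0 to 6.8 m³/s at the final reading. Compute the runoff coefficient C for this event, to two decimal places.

C ≈ 0.50

ΣQ_DR = 248.0 m³/s; V = ΣQ_DR·Δt = 8.928 × 10^5 m³.
Runoff depth d = V / A = 39.33 mm.
C = d / P = 39.33 / 78.4 = 0.50.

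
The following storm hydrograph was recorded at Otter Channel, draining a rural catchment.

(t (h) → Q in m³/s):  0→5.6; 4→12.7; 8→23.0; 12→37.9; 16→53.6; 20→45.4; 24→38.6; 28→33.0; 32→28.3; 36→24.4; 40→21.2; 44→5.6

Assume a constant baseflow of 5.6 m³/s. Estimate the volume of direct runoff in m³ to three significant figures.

V ≈ 3.77 × 10^6 m³

Direct-runoff ordinates (Q − Q_b): 0.0, 7.1, 17.4, 32.3, 48.0, 39.8, 33.0, 27.4, 22.7, 18.8, 15.6, 0.0 m³/s.
ΣQ_DR = 262.1 m³/s.
With Δt = 4 h = 14400 s, V = ΣQ_DR · Δt = 262.1 × 14400 = 3.77 × 10^6 m³.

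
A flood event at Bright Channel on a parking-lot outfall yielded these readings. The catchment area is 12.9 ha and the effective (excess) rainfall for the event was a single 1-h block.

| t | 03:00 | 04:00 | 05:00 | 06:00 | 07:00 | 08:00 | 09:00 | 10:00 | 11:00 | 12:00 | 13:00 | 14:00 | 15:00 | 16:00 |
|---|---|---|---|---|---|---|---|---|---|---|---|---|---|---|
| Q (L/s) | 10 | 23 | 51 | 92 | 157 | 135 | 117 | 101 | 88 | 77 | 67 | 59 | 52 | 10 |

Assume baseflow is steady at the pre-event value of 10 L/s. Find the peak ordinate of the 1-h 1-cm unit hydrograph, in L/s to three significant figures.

Direct runoff: 0.0, 13.0, 41.0, 82.0, 147.0, 125.0, 107.0, 91.0, 78.0, 67.0, 57.0, 49.0, 42.0, 0.0 L/s; ΣQ_DR = 899.0 L/s, peak = 147.0 L/s.
Runoff depth d = ΣQ_DR·Δt / A = 899.0 × 3600 / (12.9 ha) = 25.09 mm.
The 1-cm UH is the DRH scaled by (10 mm)/d, so U_p = 147.0 × 10/25.09 = 58.6 L/s.

U_p ≈ 58.6 L/s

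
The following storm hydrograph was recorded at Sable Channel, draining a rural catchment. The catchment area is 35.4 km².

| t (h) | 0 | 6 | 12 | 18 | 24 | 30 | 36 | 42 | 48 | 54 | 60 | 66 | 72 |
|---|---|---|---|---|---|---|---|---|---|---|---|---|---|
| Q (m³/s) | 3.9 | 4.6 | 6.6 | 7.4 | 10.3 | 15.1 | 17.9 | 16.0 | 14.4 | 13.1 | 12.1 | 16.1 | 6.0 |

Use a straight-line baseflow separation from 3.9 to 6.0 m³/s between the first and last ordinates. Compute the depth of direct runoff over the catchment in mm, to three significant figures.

Direct runoff: 0.00, 0.53, 2.35, 2.98, 5.70, 10.32, 12.95, 10.88, 9.10, 7.62, 6.45, 10.28, 0.00 m³/s; ΣQ_DR = 79.15 m³/s.
V = ΣQ_DR · Δt = 79.15 × 21600 s = 1.710 × 10^6 m³.
Over A = 35.4 km², depth = V / A = 48.3 mm.

d ≈ 48.3 mm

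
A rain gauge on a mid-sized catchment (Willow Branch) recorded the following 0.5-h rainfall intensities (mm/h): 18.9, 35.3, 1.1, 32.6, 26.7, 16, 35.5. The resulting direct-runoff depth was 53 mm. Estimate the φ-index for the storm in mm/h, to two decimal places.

Only the 6 blocks with intensity above φ contribute runoff: 18.9, 35.3, 32.6, 26.7, 16, 35.5 mm/h.
Σ(I−φ)·Δt = d  ⇒  (18.9+35.3+32.6+26.7+16+35.5 − 6φ)·0.5 = 53
φ = (165.0 − 53/0.5) / 6 = 9.83 mm/h.

φ ≈ 9.83 mm/h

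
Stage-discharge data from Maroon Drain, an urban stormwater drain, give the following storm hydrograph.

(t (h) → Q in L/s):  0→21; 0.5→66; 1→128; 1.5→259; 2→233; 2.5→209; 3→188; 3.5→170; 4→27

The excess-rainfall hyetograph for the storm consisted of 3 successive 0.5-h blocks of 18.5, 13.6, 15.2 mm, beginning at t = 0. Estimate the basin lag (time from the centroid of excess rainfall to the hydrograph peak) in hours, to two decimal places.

t_L ≈ 0.78 h

Centroid of excess rainfall: t_c = Σ P_i·t̄_i / ΣP_i = 0.7151 h (block centres at 0.25, 0.75, 1.25 h).
Hydrograph peak occurs at t = 1.5 h, so basin lag t_L = 1.5 − 0.7151 = 0.78 h.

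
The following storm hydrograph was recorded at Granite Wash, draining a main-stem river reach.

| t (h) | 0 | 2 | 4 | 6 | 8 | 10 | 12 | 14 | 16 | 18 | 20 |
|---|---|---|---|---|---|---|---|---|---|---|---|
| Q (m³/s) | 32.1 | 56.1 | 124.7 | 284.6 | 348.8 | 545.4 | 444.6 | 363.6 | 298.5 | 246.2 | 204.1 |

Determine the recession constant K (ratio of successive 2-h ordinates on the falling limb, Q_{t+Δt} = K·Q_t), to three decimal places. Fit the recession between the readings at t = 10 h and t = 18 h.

K ≈ 0.820

Using the recession-limb readings at t = 10 h and t = 18 h: Q falls from 545.4 to 246.2 m³/s over 4 intervals.
K = (Q₂/Q₁)^(1/4) = (246.2/545.4)^(1/4) = 0.820.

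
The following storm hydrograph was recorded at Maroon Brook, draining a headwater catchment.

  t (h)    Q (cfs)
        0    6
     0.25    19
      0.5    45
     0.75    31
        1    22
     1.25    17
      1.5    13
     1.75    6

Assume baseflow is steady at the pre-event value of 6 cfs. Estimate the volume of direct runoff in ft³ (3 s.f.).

Direct-runoff ordinates (Q − Q_b): 0.0, 13.0, 39.0, 25.0, 16.0, 11.0, 7.0, 0.0 cfs.
ΣQ_DR = 111.0 cfs.
With Δt = 0.25 h = 900 s, V = ΣQ_DR · Δt = 111.0 × 900 = 99900 ft³.

V ≈ 99900 ft³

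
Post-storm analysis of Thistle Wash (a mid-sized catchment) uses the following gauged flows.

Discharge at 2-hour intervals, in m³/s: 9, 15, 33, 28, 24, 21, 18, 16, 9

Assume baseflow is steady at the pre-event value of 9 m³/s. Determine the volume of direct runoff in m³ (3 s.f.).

Direct-runoff ordinates (Q − Q_b): 0.0, 6.0, 24.0, 19.0, 15.0, 12.0, 9.0, 7.0, 0.0 m³/s.
ΣQ_DR = 92.00 m³/s.
With Δt = 2 h = 7200 s, V = ΣQ_DR · Δt = 92.00 × 7200 = 6.62 × 10^5 m³.

V ≈ 6.62 × 10^5 m³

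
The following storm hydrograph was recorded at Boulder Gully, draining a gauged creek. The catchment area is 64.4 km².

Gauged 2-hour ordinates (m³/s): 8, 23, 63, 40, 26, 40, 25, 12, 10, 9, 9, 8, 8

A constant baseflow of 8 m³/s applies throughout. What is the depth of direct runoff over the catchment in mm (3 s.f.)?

Direct runoff: 0.0, 15.0, 55.0, 32.0, 18.0, 32.0, 17.0, 4.0, 2.0, 1.0, 1.0, 0.0, 0.0 m³/s; ΣQ_DR = 177.0 m³/s.
V = ΣQ_DR · Δt = 177.0 × 7200 s = 1.274 × 10^6 m³.
Over A = 64.4 km², depth = V / A = 19.8 mm.

d ≈ 19.8 mm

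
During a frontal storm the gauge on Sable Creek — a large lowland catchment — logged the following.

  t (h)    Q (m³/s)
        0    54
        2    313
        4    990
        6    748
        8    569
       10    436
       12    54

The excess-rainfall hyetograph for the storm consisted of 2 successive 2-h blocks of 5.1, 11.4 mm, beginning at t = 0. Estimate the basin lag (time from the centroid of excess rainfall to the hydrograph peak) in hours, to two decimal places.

Centroid of excess rainfall: t_c = Σ P_i·t̄_i / ΣP_i = 2.3818 h (block centres at 1, 3 h).
Hydrograph peak occurs at t = 4 h, so basin lag t_L = 4 − 2.3818 = 1.62 h.

t_L ≈ 1.62 h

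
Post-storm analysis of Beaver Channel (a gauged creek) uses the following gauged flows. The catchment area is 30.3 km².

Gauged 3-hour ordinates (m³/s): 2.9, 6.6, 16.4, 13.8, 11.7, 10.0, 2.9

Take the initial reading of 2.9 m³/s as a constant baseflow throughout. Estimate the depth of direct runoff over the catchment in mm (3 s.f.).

d ≈ 15.7 mm

Direct runoff: 0.0, 3.7, 13.5, 10.9, 8.8, 7.1, 0.0 m³/s; ΣQ_DR = 44.00 m³/s.
V = ΣQ_DR · Δt = 44.00 × 10800 s = 4.752 × 10^5 m³.
Over A = 30.3 km², depth = V / A = 15.7 mm.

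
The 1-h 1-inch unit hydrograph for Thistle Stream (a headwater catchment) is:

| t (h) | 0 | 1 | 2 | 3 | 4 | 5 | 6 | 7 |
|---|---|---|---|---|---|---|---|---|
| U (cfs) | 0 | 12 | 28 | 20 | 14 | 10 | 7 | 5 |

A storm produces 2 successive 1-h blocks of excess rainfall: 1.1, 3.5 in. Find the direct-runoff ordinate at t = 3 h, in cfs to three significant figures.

Q ≈ 120 cfs

By discrete convolution, Q_j = Σ (P_i / 1 in) · U_{j−i}.
At t = 3 h (j=3): Q = (1.1/1)·20 + (3.5/1)·28 = 120 cfs.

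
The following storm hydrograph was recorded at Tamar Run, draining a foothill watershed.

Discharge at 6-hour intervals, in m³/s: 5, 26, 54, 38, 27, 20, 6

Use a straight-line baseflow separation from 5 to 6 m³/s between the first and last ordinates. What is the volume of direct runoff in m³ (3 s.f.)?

Direct-runoff ordinates (Q − Q_b): 0.00, 20.83, 48.67, 32.50, 21.33, 14.17, 0.00 m³/s.
ΣQ_DR = 137.5 m³/s.
With Δt = 6 h = 21600 s, V = ΣQ_DR · Δt = 137.5 × 21600 = 2.97 × 10^6 m³.

V ≈ 2.97 × 10^6 m³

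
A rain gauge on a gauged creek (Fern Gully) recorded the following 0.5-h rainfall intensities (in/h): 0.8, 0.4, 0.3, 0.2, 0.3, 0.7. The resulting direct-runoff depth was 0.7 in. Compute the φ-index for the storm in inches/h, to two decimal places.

Only the 5 blocks with intensity above φ contribute runoff: 0.8, 0.4, 0.3, 0.3, 0.7 in/h.
Σ(I−φ)·Δt = d  ⇒  (0.8+0.4+0.3+0.3+0.7 − 5φ)·0.5 = 0.7
φ = (2.500 − 0.7/0.5) / 5 = 0.22 in/h.

φ ≈ 0.22 in/h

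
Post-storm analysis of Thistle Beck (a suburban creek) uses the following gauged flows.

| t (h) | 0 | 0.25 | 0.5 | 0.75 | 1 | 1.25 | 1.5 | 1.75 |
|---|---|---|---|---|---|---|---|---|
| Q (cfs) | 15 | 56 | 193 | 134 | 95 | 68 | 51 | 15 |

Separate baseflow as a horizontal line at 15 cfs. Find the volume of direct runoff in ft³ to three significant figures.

V ≈ 4.56 × 10^5 ft³

Direct-runoff ordinates (Q − Q_b): 0.0, 41.0, 178.0, 119.0, 80.0, 53.0, 36.0, 0.0 cfs.
ΣQ_DR = 507.0 cfs.
With Δt = 0.25 h = 900 s, V = ΣQ_DR · Δt = 507.0 × 900 = 4.56 × 10^5 ft³.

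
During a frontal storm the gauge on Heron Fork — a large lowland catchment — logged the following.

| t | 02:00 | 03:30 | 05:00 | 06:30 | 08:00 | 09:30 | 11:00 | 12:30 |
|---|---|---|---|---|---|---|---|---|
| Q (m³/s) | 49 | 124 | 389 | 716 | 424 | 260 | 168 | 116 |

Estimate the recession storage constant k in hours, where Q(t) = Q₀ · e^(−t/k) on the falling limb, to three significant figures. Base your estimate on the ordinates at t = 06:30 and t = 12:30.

k ≈ 3.30 h

On the falling limb, Q drops from 716 to 116 m³/s between t = 06:30 and t = 12:30 (Δt = 6 h).
k = −Δt / ln(Q₂/Q₁) = −6 / ln(116/716) = 3.30 h.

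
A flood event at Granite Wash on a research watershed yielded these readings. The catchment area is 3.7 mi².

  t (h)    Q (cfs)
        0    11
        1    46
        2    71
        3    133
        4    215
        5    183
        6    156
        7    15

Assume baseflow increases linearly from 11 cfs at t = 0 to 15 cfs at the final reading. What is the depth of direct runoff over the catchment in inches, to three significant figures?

d ≈ 0.304 in

Direct runoff: 0.00, 34.43, 58.86, 120.29, 201.71, 169.14, 141.57, 0.00 cfs; ΣQ_DR = 726.0 cfs.
V = ΣQ_DR · Δt = 726.0 × 3600 s = 2.614 × 10^6 ft³.
Over A = 3.7 mi², depth = V / A = 0.304 in.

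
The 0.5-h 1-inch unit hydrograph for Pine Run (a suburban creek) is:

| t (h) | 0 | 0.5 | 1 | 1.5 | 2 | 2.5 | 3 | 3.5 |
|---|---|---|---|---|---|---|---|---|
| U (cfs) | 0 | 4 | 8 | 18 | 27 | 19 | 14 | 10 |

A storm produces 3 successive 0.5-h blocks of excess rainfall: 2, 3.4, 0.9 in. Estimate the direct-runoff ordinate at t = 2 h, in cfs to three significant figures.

By discrete convolution, Q_j = Σ (P_i / 1 in) · U_{j−i}.
At t = 2 h (j=4): Q = (2/1)·27 + (3.4/1)·18 + (0.9/1)·8 = 122 cfs.

Q ≈ 122 cfs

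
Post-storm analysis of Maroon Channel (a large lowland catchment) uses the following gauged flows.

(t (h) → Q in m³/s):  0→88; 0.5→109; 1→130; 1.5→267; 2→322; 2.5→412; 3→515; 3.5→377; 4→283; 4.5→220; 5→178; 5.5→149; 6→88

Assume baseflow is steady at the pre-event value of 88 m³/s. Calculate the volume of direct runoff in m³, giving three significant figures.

Direct-runoff ordinates (Q − Q_b): 0.0, 21.0, 42.0, 179.0, 234.0, 324.0, 427.0, 289.0, 195.0, 132.0, 90.0, 61.0, 0.0 m³/s.
ΣQ_DR = 1994 m³/s.
With Δt = 0.5 h = 1800 s, V = ΣQ_DR · Δt = 1994 × 1800 = 3.59 × 10^6 m³.

V ≈ 3.59 × 10^6 m³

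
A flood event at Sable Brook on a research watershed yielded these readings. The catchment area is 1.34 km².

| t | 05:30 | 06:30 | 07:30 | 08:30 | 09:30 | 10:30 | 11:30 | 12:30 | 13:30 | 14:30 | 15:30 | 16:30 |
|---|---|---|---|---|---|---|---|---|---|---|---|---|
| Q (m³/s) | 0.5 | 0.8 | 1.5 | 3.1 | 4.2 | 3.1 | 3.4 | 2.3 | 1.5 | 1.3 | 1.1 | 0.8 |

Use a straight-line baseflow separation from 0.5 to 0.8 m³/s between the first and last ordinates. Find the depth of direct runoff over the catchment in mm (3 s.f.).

d ≈ 42.4 mm

Direct runoff: 0.00, 0.27, 0.95, 2.52, 3.59, 2.46, 2.74, 1.61, 0.78, 0.55, 0.33, 0.00 m³/s; ΣQ_DR = 15.80 m³/s.
V = ΣQ_DR · Δt = 15.80 × 3600 s = 56880 m³.
Over A = 1.34 km², depth = V / A = 42.4 mm.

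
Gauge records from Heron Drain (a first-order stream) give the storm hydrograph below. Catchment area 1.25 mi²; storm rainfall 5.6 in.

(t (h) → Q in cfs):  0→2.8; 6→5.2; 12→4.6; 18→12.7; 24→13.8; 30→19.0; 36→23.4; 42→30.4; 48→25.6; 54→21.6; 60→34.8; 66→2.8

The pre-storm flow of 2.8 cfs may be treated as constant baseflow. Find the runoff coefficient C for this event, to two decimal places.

C ≈ 0.22

ΣQ_DR = 163.1 cfs; V = ΣQ_DR·Δt = 3.523 × 10^6 ft³.
Runoff depth d = V / A = 1.213 in.
C = d / P = 1.213 / 5.6 = 0.22.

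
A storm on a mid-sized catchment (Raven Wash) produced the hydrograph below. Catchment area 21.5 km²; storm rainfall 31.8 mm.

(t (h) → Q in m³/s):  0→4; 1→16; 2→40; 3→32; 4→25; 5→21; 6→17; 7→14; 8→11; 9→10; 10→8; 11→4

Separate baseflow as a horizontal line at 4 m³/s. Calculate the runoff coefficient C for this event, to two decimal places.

ΣQ_DR = 154.0 m³/s; V = ΣQ_DR·Δt = 5.544 × 10^5 m³.
Runoff depth d = V / A = 25.79 mm.
C = d / P = 25.79 / 31.8 = 0.81.

C ≈ 0.81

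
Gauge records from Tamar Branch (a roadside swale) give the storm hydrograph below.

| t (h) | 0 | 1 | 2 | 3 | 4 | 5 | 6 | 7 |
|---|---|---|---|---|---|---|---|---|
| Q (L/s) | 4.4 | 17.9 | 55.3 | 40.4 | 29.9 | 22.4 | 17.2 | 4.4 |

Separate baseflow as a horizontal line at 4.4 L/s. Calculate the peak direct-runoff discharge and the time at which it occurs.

Subtracting baseflow gives direct-runoff ordinates: 0.0, 13.5, 50.9, 36.0, 25.5, 18.0, 12.8, 0.0 L/s.
The maximum is 50.9 L/s, occurring at the reading for t = 2 h.

Q_p = 50.9 L/s at t = 2 h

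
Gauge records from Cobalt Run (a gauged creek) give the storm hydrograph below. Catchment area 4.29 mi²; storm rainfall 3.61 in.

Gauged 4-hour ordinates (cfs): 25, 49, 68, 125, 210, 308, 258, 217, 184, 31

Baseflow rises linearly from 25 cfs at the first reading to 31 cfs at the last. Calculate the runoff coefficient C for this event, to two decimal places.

ΣQ_DR = 1195 cfs; V = ΣQ_DR·Δt = 1.721 × 10^7 ft³.
Runoff depth d = V / A = 1.727 in.
C = d / P = 1.727 / 3.61 = 0.48.

C ≈ 0.48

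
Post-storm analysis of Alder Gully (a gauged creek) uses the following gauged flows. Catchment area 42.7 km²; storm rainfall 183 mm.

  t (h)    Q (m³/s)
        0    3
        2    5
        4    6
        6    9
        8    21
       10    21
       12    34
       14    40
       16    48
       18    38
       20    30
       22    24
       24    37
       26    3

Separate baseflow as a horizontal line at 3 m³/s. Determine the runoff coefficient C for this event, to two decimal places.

C ≈ 0.26

ΣQ_DR = 277.0 m³/s; V = ΣQ_DR·Δt = 1.994 × 10^6 m³.
Runoff depth d = V / A = 46.71 mm.
C = d / P = 46.71 / 183 = 0.26.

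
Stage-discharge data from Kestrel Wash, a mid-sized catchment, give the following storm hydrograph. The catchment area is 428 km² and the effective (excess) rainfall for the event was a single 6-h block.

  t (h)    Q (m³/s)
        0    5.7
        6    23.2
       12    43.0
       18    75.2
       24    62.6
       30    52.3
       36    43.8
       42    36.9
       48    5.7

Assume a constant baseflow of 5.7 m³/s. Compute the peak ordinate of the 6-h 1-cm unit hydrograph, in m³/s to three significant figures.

U_p ≈ 46.4 m³/s

Direct runoff: 0.0, 17.5, 37.3, 69.5, 56.9, 46.6, 38.1, 31.2, 0.0 m³/s; ΣQ_DR = 297.1 m³/s, peak = 69.5 m³/s.
Runoff depth d = ΣQ_DR·Δt / A = 297.1 × 21600 / (428 km²) = 14.99 mm.
The 1-cm UH is the DRH scaled by (10 mm)/d, so U_p = 69.5 × 10/14.99 = 46.4 m³/s.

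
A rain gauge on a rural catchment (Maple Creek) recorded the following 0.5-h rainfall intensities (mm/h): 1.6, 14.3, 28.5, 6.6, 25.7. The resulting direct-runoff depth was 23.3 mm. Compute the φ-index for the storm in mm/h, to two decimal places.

Only the 3 blocks with intensity above φ contribute runoff: 14.3, 28.5, 25.7 mm/h.
Σ(I−φ)·Δt = d  ⇒  (14.3+28.5+25.7 − 3φ)·0.5 = 23.3
φ = (68.50 − 23.3/0.5) / 3 = 7.30 mm/h.

φ ≈ 7.30 mm/h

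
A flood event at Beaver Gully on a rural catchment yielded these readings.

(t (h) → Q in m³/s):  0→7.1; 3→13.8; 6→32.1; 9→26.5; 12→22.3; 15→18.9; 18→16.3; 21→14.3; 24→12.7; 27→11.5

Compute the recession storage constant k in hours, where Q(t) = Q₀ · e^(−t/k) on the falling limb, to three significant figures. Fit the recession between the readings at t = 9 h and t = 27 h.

On the falling limb, Q drops from 26.5 to 11.5 m³/s between t = 9 h and t = 27 h (Δt = 18 h).
k = −Δt / ln(Q₂/Q₁) = −18 / ln(11.5/26.5) = 21.6 h.

k ≈ 21.6 h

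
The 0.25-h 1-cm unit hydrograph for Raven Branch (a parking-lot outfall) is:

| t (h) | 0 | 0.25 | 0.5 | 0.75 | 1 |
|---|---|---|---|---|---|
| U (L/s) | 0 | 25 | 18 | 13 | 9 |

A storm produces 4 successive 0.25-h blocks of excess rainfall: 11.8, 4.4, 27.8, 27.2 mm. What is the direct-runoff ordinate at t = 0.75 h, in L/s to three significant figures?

By discrete convolution, Q_j = Σ (P_i / 10 mm) · U_{j−i}.
At t = 0.75 h (j=3): Q = (11.8/10)·13 + (4.4/10)·18 + (27.8/10)·25 + (27.2/10)·0 = 92.8 L/s.

Q ≈ 92.8 L/s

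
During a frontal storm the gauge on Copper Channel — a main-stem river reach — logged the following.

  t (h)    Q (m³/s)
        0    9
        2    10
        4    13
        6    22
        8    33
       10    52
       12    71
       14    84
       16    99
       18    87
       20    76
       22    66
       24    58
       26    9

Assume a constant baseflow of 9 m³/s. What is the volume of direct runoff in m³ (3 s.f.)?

V ≈ 4.05 × 10^6 m³

Direct-runoff ordinates (Q − Q_b): 0.0, 1.0, 4.0, 13.0, 24.0, 43.0, 62.0, 75.0, 90.0, 78.0, 67.0, 57.0, 49.0, 0.0 m³/s.
ΣQ_DR = 563.0 m³/s.
With Δt = 2 h = 7200 s, V = ΣQ_DR · Δt = 563.0 × 7200 = 4.05 × 10^6 m³.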